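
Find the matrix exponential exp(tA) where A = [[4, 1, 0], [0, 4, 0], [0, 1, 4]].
A has Jordan form J = [[4, 1, 0], [0, 4, 0], [0, 0, 4]] with A = PJP^{-1}, so e^{tA} = P e^{tJ} P^{-1}.

For a Jordan block J_k(λ), e^{tJ_k(λ)} = e^{λt} · (I + tN + t^2 N^2/2! + ... + t^{k-1} N^{k-1}/(k-1)!) where N is the nilpotent superdiagonal part.

Assembling the blocks and conjugating back gives the entries of e^{tA} as shown above.

e^{tA} = [[e^{4*t}, t*e^{4*t}, 0], [0, e^{4*t}, 0], [0, t*e^{4*t}, e^{4*t}]]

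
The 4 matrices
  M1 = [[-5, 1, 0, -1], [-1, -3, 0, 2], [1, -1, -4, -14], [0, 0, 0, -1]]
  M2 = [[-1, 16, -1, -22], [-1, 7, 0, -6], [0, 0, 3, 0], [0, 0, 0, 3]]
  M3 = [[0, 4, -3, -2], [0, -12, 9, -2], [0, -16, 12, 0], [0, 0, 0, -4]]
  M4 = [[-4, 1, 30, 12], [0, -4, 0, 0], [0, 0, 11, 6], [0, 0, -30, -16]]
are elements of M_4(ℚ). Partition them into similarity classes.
3 classes: {M1, M4}, {M2}, {M3}

Characteristic polynomials: χ_{M1} = (x + 1)(x + 4)^3, χ_{M2} = (x - 3)^4, χ_{M3} = x^3(x + 4), χ_{M4} = (x + 1)(x + 4)^3.

{M1, M4}: invariant factors x + 4, (x + 1)(x + 4)^2.

{M2}: invariant factors x - 3, (x - 3)^3.

{M3}: invariant factors x, x^2(x + 4).

Matrices are similar if and only if their invariant-factor lists agree; the partition into similarity classes is {M1, M4}, {M2}, {M3}.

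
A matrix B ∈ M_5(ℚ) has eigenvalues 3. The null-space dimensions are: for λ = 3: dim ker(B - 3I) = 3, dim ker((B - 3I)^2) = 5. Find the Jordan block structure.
λ = 3: successive nullity increments [3, 2] count blocks of size ≥ k; block sizes are [2, 2, 1].

Jordan blocks: (3, 2), (3, 2), (3, 1)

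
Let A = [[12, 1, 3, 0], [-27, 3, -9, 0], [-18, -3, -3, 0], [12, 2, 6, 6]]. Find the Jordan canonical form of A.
J = [[3, 1, 0, 0], [0, 3, 0, 0], [0, 0, 6, 0], [0, 0, 0, 6]]

The characteristic polynomial is det(xI - A) = (x - 6)^2(x - 3)^2, so the eigenvalues are 3 (algebraic multiplicity 2), 6 (algebraic multiplicity 2).

For λ = 3: rank(A - 3I) = 3, rank((A - 3I)^2) = 2. The eigenspace has dimension 4 - 3 = 1, so there is 1 Jordan block; the rank sequence gives block sizes [2].

For λ = 6: rank(A - 6I) = 2. The eigenspace has dimension 4 - 2 = 2, so there are 2 Jordan blocks; the rank sequence gives block sizes [1, 1].

Assembling the blocks gives the Jordan form J above.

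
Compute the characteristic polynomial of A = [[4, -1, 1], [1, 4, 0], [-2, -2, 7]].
xI - A = [[x - 4, 1, -1], [-1, x - 4, 0], [2, 2, x - 7]].

Expanding det(xI - A) along the first row:
det(xI - A) = + (x - 4)·det([[x - 4, 0], [2, x - 7]]) - (1)·det([[-1, 0], [2, x - 7]]) + (-1)·det([[-1, x - 4], [2, 2]]).

Evaluating gives χ_A(x) = x^3 - 15x^2 + 75x - 125 = (x - 5)^3.

χ_A(x) = (x - 5)^3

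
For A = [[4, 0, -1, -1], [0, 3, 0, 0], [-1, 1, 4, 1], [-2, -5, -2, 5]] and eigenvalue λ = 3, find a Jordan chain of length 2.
v_1 = [[0, 1, -2, 1]]^T, v_2 = [[1, 0, 0, 1]]^T

We seek v_1 ∈ ker((A - 3I)^2) \ ker(A - 3I), then set v_{i+1} = (A - 3I) v_i.

One such chain is v_1 = [[0, 1, -2, 1]]^T, v_2 = [[1, 0, 0, 1]]^T. Check: (A - 3I) v_2 = [[0, 0, 0, 0]]^T = 0.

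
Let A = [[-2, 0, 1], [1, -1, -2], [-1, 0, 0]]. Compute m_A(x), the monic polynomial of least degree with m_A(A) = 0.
The characteristic polynomial factors as (x + 1)^3. The minimal polynomial is ∏(x - λ)^{k_λ} where k_λ is the size of the largest Jordan block at λ.

For λ = -1: rank(A + I) = 2, and the largest Jordan block has size 3 (the smallest k with rank((A + I)^k) = rank((A + I)^(k+1))).

So m_A(x) = (x + 1)^3.

m_A(x) = (x + 1)^3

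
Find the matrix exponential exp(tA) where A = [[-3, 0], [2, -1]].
e^{tA} = [[e^{-3*t}, 0], [(e^{2*t} - 1)*e^{-3*t}, e^{-t}]]

A has Jordan form J = [[-3, 0], [0, -1]] with A = PJP^{-1}, so e^{tA} = P e^{tJ} P^{-1}.

For a Jordan block J_k(λ), e^{tJ_k(λ)} = e^{λt} · (I + tN + t^2 N^2/2! + ... + t^{k-1} N^{k-1}/(k-1)!) where N is the nilpotent superdiagonal part.

Assembling the blocks and conjugating back gives the entries of e^{tA} as shown above.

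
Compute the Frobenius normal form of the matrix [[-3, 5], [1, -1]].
The invariant factors of A (the non-unit diagonal entries of the Smith normal form of xI - A over ℚ[x]) are x^2 + 4x - 2, each dividing the next. The characteristic polynomial is their product, x^2 + 4x - 2.

The rational canonical form is the block-diagonal matrix of companion matrices C(f_i):
R = [[0, 2], [1, -4]].

Note the characteristic polynomial does not split into linear factors over ℚ, so A has no Jordan form over ℚ; the rational canonical form exists over any field.

R = [[0, 2], [1, -4]]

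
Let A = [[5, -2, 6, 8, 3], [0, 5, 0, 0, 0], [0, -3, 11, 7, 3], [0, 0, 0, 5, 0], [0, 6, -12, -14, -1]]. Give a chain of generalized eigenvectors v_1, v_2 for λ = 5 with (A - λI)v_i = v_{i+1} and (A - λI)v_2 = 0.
v_1 = [[-3, 0, -3, 1, 3]]^T, v_2 = [[-1, 0, -2, 0, 4]]^T

We seek v_1 ∈ ker((A - 5I)^2) \ ker(A - 5I), then set v_{i+1} = (A - 5I) v_i.

One such chain is v_1 = [[-3, 0, -3, 1, 3]]^T, v_2 = [[-1, 0, -2, 0, 4]]^T. Check: (A - 5I) v_2 = [[0, 0, 0, 0, 0]]^T = 0.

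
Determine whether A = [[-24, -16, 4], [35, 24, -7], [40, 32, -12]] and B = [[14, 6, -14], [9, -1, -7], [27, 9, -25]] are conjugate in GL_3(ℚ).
Yes.

Two matrices over a field are similar if and only if they have the same invariant factors.

Both A and B have characteristic polynomial (x + 4)^3 and minimal polynomial (x + 4)^2. Computing further, both have invariant factors x + 4, (x + 4)^2. Hence A and B are similar.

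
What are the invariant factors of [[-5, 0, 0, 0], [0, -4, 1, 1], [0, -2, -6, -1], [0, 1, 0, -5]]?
The Jordan structure of A has elementary divisors (x + 5)^3, (x + 5). Arranging the block sizes at each eigenvalue in decreasing order and taking row products gives the invariant factors.

Invariant factors (smallest first, each dividing the next): x + 5, (x + 5)^3.

Check: the last factor (x + 5)^3 is the minimal polynomial, and the product (x + 5)^4 is the characteristic polynomial.

x + 5, (x + 5)^3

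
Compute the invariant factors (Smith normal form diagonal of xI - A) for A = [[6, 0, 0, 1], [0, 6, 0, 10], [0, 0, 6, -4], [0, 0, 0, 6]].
The Jordan structure of A has elementary divisors (x - 6)^2, (x - 6), (x - 6). Arranging the block sizes at each eigenvalue in decreasing order and taking row products gives the invariant factors.

Invariant factors (smallest first, each dividing the next): x - 6, x - 6, (x - 6)^2.

Check: the last factor (x - 6)^2 is the minimal polynomial, and the product (x - 6)^4 is the characteristic polynomial.

x - 6, x - 6, (x - 6)^2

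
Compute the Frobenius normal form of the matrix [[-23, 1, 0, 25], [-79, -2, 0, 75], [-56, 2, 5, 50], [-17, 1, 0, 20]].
R = [[5, 0, 0, 0], [0, 0, 0, 125], [0, 1, 0, 25], [0, 0, 1, -5]]

The invariant factors of A (the non-unit diagonal entries of the Smith normal form of xI - A over ℚ[x]) are x - 5, (x - 5)(x + 5)^2, each dividing the next. The characteristic polynomial is their product, (x - 5)^2(x + 5)^2.

The rational canonical form is the block-diagonal matrix of companion matrices C(f_i):
R = [[5, 0, 0, 0], [0, 0, 0, 125], [0, 1, 0, 25], [0, 0, 1, -5]].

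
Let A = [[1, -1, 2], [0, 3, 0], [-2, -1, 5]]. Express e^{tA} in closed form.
A has Jordan form J = [[3, 1, 0], [0, 3, 0], [0, 0, 3]] with A = PJP^{-1}, so e^{tA} = P e^{tJ} P^{-1}.

For a Jordan block J_k(λ), e^{tJ_k(λ)} = e^{λt} · (I + tN + t^2 N^2/2! + ... + t^{k-1} N^{k-1}/(k-1)!) where N is the nilpotent superdiagonal part.

Assembling the blocks and conjugating back gives the entries of e^{tA} as shown above.

e^{tA} = [[(1 - 2*t)*e^{3*t}, -t*e^{3*t}, 2*t*e^{3*t}], [0, e^{3*t}, 0], [-2*t*e^{3*t}, -t*e^{3*t}, (2*t + 1)*e^{3*t}]]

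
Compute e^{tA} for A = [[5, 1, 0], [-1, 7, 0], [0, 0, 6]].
A has Jordan form J = [[6, 1, 0], [0, 6, 0], [0, 0, 6]] with A = PJP^{-1}, so e^{tA} = P e^{tJ} P^{-1}.

For a Jordan block J_k(λ), e^{tJ_k(λ)} = e^{λt} · (I + tN + t^2 N^2/2! + ... + t^{k-1} N^{k-1}/(k-1)!) where N is the nilpotent superdiagonal part.

Assembling the blocks and conjugating back gives the entries of e^{tA} as shown above.

e^{tA} = [[(1 - t)*e^{6*t}, t*e^{6*t}, 0], [-t*e^{6*t}, (t + 1)*e^{6*t}, 0], [0, 0, e^{6*t}]]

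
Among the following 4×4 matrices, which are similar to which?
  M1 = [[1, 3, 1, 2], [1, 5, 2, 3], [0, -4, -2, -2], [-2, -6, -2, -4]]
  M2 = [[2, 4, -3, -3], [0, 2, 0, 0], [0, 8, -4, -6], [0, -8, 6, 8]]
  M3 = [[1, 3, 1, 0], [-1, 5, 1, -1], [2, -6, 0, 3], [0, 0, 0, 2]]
Characteristic polynomials: χ_{M1} = x^4, χ_{M2} = (x - 2)^4, χ_{M3} = (x - 2)^4.

{M1}: invariant factors x, x^3.

{M2}: invariant factors x - 2, x - 2, (x - 2)^2.

{M3}: invariant factors (x - 2)^2, (x - 2)^2.

Matrices are similar if and only if their invariant-factor lists agree; the partition into similarity classes is {M1}, {M2}, {M3}.

3 classes: {M1}, {M2}, {M3}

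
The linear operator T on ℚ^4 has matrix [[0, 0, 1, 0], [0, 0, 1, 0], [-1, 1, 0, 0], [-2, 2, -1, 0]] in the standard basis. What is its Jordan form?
J = [[0, 1, 0, 0], [0, 0, 1, 0], [0, 0, 0, 0], [0, 0, 0, 0]]

The characteristic polynomial is det(xI - A) = x^4, so the eigenvalues are 0 (algebraic multiplicity 4).

For λ = 0: rank(A) = 2, rank(A^2) = 1, rank(A^3) = 0. The eigenspace has dimension 4 - 2 = 2, so there are 2 Jordan blocks; the rank sequence gives block sizes [3, 1].

Assembling the blocks gives the Jordan form J above.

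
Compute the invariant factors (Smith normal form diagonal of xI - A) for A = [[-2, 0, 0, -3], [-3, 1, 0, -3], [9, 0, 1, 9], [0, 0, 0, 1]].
The Jordan structure of A has elementary divisors (x + 2), (x - 1), (x - 1), (x - 1). Arranging the block sizes at each eigenvalue in decreasing order and taking row products gives the invariant factors.

Invariant factors (smallest first, each dividing the next): x - 1, x - 1, (x - 1)(x + 2).

Check: the last factor (x - 1)(x + 2) is the minimal polynomial, and the product (x - 1)^3(x + 2) is the characteristic polynomial.

x - 1, x - 1, (x - 1)(x + 2)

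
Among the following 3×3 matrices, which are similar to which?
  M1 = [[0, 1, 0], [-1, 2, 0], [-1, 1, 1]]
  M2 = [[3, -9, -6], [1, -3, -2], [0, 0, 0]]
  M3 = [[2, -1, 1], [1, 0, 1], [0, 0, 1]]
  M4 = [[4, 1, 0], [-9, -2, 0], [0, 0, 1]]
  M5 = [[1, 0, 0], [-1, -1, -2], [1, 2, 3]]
Characteristic polynomials: χ_{M1} = (x - 1)^3, χ_{M2} = x^3, χ_{M3} = (x - 1)^3, χ_{M4} = (x - 1)^3, χ_{M5} = (x - 1)^3.

{M1, M3, M4, M5}: invariant factors x - 1, (x - 1)^2.

{M2}: invariant factors x, x^2.

Matrices are similar if and only if their invariant-factor lists agree; the partition into similarity classes is {M1, M3, M4, M5}, {M2}.

2 classes: {M1, M3, M4, M5}, {M2}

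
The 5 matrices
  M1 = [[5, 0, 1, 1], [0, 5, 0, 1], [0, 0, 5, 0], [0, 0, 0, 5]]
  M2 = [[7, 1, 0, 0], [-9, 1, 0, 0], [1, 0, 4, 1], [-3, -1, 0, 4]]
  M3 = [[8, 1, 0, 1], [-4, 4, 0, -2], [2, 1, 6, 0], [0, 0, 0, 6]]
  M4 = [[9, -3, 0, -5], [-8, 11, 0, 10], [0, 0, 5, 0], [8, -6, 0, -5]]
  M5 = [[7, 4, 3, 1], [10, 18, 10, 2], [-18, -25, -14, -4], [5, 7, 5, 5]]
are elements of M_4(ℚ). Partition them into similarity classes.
4 classes: {M1}, {M2, M5}, {M3}, {M4}

Characteristic polynomials: χ_{M1} = (x - 5)^4, χ_{M2} = (x - 4)^4, χ_{M3} = (x - 6)^4, χ_{M4} = (x - 5)^4, χ_{M5} = (x - 4)^4.

{M1}: invariant factors (x - 5)^2, (x - 5)^2.

{M2, M5}: invariant factors (x - 4)^2, (x - 4)^2.

{M3}: invariant factors (x - 6)^2, (x - 6)^2.

{M4}: invariant factors x - 5, x - 5, (x - 5)^2.

Matrices are similar if and only if their invariant-factor lists agree; the partition into similarity classes is {M1}, {M2, M5}, {M3}, {M4}.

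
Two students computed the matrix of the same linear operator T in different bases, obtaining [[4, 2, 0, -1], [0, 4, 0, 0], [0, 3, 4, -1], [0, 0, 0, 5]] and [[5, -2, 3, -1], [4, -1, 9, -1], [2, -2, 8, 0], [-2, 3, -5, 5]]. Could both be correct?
Yes.

Two matrices over a field are similar if and only if they have the same invariant factors.

Both A and B have characteristic polynomial (x - 5)(x - 4)^3 and minimal polynomial (x - 5)(x - 4)^2. Computing further, both have invariant factors x - 4, (x - 5)(x - 4)^2. Hence A and B are similar.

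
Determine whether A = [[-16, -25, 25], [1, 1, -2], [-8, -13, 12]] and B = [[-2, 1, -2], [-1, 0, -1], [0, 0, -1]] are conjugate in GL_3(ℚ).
Two matrices over a field are similar if and only if they have the same invariant factors.

Both A and B have characteristic polynomial (x + 1)^3 and minimal polynomial (x + 1)^3. Computing further, both have invariant factors (x + 1)^3. Hence A and B are similar.

Yes.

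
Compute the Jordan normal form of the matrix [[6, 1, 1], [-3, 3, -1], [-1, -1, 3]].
J = [[4, 1, 0], [0, 4, 1], [0, 0, 4]]

The characteristic polynomial is det(xI - A) = (x - 4)^3, so the eigenvalues are 4 (algebraic multiplicity 3).

For λ = 4: rank(A - 4I) = 2, rank((A - 4I)^2) = 1, rank((A - 4I)^3) = 0. The eigenspace has dimension 3 - 2 = 1, so there is 1 Jordan block; the rank sequence gives block sizes [3].

Assembling the blocks gives the Jordan form J above.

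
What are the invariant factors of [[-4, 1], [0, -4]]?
(x + 4)^2

The Jordan structure of A has elementary divisors (x + 4)^2. Arranging the block sizes at each eigenvalue in decreasing order and taking row products gives the invariant factors.

Invariant factors (smallest first, each dividing the next): (x + 4)^2.

Check: the last factor (x + 4)^2 is the minimal polynomial, and the product (x + 4)^2 is the characteristic polynomial.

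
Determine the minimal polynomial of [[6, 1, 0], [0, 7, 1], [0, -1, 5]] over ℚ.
m_A(x) = (x - 6)^3

The characteristic polynomial factors as (x - 6)^3. The minimal polynomial is ∏(x - λ)^{k_λ} where k_λ is the size of the largest Jordan block at λ.

For λ = 6: rank(A - 6I) = 2, and the largest Jordan block has size 3 (the smallest k with rank((A - 6I)^k) = rank((A - 6I)^(k+1))).

So m_A(x) = (x - 6)^3.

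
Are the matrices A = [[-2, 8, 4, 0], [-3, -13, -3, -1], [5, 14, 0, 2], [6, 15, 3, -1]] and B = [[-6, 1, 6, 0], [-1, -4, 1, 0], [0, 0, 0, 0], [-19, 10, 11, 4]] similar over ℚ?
No.

trace(A) = -16 but trace(B) = -6. The trace is a similarity invariant, so A and B are not similar.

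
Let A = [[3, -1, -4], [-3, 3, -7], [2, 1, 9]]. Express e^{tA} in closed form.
A has Jordan form J = [[5, 1, 0], [0, 5, 1], [0, 0, 5]] with A = PJP^{-1}, so e^{tA} = P e^{tJ} P^{-1}.

For a Jordan block J_k(λ), e^{tJ_k(λ)} = e^{λt} · (I + tN + t^2 N^2/2! + ... + t^{k-1} N^{k-1}/(k-1)!) where N is the nilpotent superdiagonal part.

Assembling the blocks and conjugating back gives the entries of e^{tA} as shown above.

e^{tA} = [[(-t^2 - 4*t + 2)*e^{5*t}/2, -t*e^{5*t}, t*(-t - 8)*e^{5*t}/2], [t*(-t - 3)*e^{5*t}, (1 - 2*t)*e^{5*t}, t*(-t - 7)*e^{5*t}], [t*(t + 4)*e^{5*t}/2, t*e^{5*t}, (t^2 + 8*t + 2)*e^{5*t}/2]]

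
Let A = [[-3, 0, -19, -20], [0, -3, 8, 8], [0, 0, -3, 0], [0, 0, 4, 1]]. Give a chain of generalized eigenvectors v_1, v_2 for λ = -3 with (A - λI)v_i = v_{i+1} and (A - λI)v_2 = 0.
We seek v_1 ∈ ker((A + 3I)^2) \ ker(A + 3I), then set v_{i+1} = (A + 3I) v_i.

One such chain is v_1 = [[-1, 0, 1, -1]]^T, v_2 = [[1, 0, 0, 0]]^T. Check: (A + 3I) v_2 = [[0, 0, 0, 0]]^T = 0.

v_1 = [[-1, 0, 1, -1]]^T, v_2 = [[1, 0, 0, 0]]^T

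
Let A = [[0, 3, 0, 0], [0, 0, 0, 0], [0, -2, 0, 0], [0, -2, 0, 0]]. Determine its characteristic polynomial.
χ_A(x) = x^4

xI - A = [[x, -3, 0, 0], [0, x, 0, 0], [0, 2, x, 0], [0, 2, 0, x]].

Expanding det(xI - A) along the first row:
det(xI - A) = + (x)·det([[x, 0, 0], [2, x, 0], [2, 0, x]]) - (-3)·det([[0, 0, 0], [0, x, 0], [0, 0, x]]) + (0)·det([[0, x, 0], [0, 2, 0], [0, 2, x]]) - (0)·det([[0, x, 0], [0, 2, x], [0, 2, 0]]).

Evaluating gives χ_A(x) = x^4.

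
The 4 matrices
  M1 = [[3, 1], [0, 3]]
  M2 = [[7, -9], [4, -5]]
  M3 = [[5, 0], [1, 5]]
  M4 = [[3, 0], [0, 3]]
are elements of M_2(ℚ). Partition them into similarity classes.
4 classes: {M1}, {M2}, {M3}, {M4}

Characteristic polynomials: χ_{M1} = (x - 3)^2, χ_{M2} = (x - 1)^2, χ_{M3} = (x - 5)^2, χ_{M4} = (x - 3)^2.

{M1}: invariant factors (x - 3)^2.

{M2}: invariant factors (x - 1)^2.

{M3}: invariant factors (x - 5)^2.

{M4}: invariant factors x - 3, x - 3.

Matrices are similar if and only if their invariant-factor lists agree; the partition into similarity classes is {M1}, {M2}, {M3}, {M4}.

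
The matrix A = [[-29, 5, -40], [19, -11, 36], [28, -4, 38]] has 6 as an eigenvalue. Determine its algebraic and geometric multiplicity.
algebraic multiplicity 1, geometric multiplicity 1

The characteristic polynomial is (x - 6)(x + 4)^2, so the factor x - 6 appears with exponent 1: the algebraic multiplicity is 1.

rank(A - 6I) = 2, so the eigenspace has dimension 3 - 2 = 1: the geometric multiplicity is 1.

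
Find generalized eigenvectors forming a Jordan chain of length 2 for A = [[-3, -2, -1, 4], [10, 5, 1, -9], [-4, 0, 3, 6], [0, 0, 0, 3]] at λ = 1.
v_1 = [[0, -1, 1, 0]]^T, v_2 = [[1, -3, 2, 0]]^T

We seek v_1 ∈ ker((A - I)^2) \ ker(A - I), then set v_{i+1} = (A - I) v_i.

One such chain is v_1 = [[0, -1, 1, 0]]^T, v_2 = [[1, -3, 2, 0]]^T. Check: (A - I) v_2 = [[0, 0, 0, 0]]^T = 0.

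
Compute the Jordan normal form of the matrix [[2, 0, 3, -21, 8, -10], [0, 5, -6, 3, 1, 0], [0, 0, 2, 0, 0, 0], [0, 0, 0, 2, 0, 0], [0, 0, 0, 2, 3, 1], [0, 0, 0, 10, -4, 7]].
J = [[2, 1, 0, 0, 0, 0], [0, 2, 0, 0, 0, 0], [0, 0, 2, 0, 0, 0], [0, 0, 0, 5, 1, 0], [0, 0, 0, 0, 5, 1], [0, 0, 0, 0, 0, 5]]

The characteristic polynomial is det(xI - A) = (x - 5)^3(x - 2)^3, so the eigenvalues are 2 (algebraic multiplicity 3), 5 (algebraic multiplicity 3).

For λ = 2: rank(A - 2I) = 4, rank((A - 2I)^2) = 3. The eigenspace has dimension 6 - 4 = 2, so there are 2 Jordan blocks; the rank sequence gives block sizes [2, 1].

For λ = 5: rank(A - 5I) = 5, rank((A - 5I)^2) = 4, rank((A - 5I)^3) = 3. The eigenspace has dimension 6 - 5 = 1, so there is 1 Jordan block; the rank sequence gives block sizes [3].

Assembling the blocks gives the Jordan form J above.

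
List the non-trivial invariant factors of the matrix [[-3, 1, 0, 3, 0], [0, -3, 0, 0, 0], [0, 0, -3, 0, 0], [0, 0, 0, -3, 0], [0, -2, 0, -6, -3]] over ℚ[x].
x + 3, x + 3, x + 3, (x + 3)^2

The Jordan structure of A has elementary divisors (x + 3)^2, (x + 3), (x + 3), (x + 3). Arranging the block sizes at each eigenvalue in decreasing order and taking row products gives the invariant factors.

Invariant factors (smallest first, each dividing the next): x + 3, x + 3, x + 3, (x + 3)^2.

Check: the last factor (x + 3)^2 is the minimal polynomial, and the product (x + 3)^5 is the characteristic polynomial.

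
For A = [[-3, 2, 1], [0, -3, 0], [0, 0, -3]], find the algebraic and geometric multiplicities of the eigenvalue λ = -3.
algebraic multiplicity 3, geometric multiplicity 2

The characteristic polynomial is (x + 3)^3, so the factor x + 3 appears with exponent 3: the algebraic multiplicity is 3.

rank(A + 3I) = 1, so the eigenspace has dimension 3 - 1 = 2: the geometric multiplicity is 2.

Since 2 < 3, A is not diagonalizable.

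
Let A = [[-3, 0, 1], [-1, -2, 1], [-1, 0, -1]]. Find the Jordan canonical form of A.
The characteristic polynomial is det(xI - A) = (x + 2)^3, so the eigenvalues are -2 (algebraic multiplicity 3).

For λ = -2: rank(A + 2I) = 1, rank((A + 2I)^2) = 0. The eigenspace has dimension 3 - 1 = 2, so there are 2 Jordan blocks; the rank sequence gives block sizes [2, 1].

Assembling the blocks gives the Jordan form J above.

J = [[-2, 1, 0], [0, -2, 0], [0, 0, -2]]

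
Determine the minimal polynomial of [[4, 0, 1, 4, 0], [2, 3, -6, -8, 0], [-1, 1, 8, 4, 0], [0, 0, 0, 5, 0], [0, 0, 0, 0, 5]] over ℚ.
m_A(x) = (x - 5)^3

The characteristic polynomial factors as (x - 5)^5. The minimal polynomial is ∏(x - λ)^{k_λ} where k_λ is the size of the largest Jordan block at λ.

For λ = 5: rank(A - 5I) = 2, and the largest Jordan block has size 3 (the smallest k with rank((A - 5I)^k) = rank((A - 5I)^(k+1))).

So m_A(x) = (x - 5)^3.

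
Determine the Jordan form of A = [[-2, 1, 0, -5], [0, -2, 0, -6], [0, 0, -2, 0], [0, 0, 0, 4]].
J = [[-2, 1, 0, 0], [0, -2, 0, 0], [0, 0, -2, 0], [0, 0, 0, 4]]

The characteristic polynomial is det(xI - A) = (x - 4)(x + 2)^3, so the eigenvalues are -2 (algebraic multiplicity 3), 4 (algebraic multiplicity 1).

For λ = -2: rank(A + 2I) = 2, rank((A + 2I)^2) = 1. The eigenspace has dimension 4 - 2 = 2, so there are 2 Jordan blocks; the rank sequence gives block sizes [2, 1].

For λ = 4: algebraic multiplicity 1 gives one 1×1 block.

Assembling the blocks gives the Jordan form J above.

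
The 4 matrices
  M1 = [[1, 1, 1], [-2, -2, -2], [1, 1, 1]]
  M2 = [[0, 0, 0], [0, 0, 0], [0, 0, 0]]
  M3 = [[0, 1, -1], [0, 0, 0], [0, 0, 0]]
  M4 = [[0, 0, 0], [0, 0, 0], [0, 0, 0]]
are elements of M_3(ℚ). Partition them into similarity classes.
Characteristic polynomials: χ_{M1} = x^3, χ_{M2} = x^3, χ_{M3} = x^3, χ_{M4} = x^3.

{M1, M3}: invariant factors x, x^2.

{M2, M4}: invariant factors x, x, x.

Matrices are similar if and only if their invariant-factor lists agree; the partition into similarity classes is {M1, M3}, {M2, M4}.

2 classes: {M1, M3}, {M2, M4}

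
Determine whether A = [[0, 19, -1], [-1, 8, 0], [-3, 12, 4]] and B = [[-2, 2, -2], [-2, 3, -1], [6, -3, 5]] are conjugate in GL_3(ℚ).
trace(A) = 12 but trace(B) = 6. The trace is a similarity invariant, so A and B are not similar.

No.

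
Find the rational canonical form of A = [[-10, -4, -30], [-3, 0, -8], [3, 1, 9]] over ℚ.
The invariant factors of A (the non-unit diagonal entries of the Smith normal form of xI - A over ℚ[x]) are (x - 1)(x^2 + 2x - 2), each dividing the next. The characteristic polynomial is their product, (x - 1)(x^2 + 2x - 2).

The rational canonical form is the block-diagonal matrix of companion matrices C(f_i):
R = [[0, 0, -2], [1, 0, 4], [0, 1, -1]].

Note the characteristic polynomial does not split into linear factors over ℚ, so A has no Jordan form over ℚ; the rational canonical form exists over any field.

R = [[0, 0, -2], [1, 0, 4], [0, 1, -1]]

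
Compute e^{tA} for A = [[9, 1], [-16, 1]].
e^{tA} = [[(4*t + 1)*e^{5*t}, t*e^{5*t}], [-16*t*e^{5*t}, (1 - 4*t)*e^{5*t}]]

A has Jordan form J = [[5, 1], [0, 5]] with A = PJP^{-1}, so e^{tA} = P e^{tJ} P^{-1}.

For a Jordan block J_k(λ), e^{tJ_k(λ)} = e^{λt} · (I + tN + t^2 N^2/2! + ... + t^{k-1} N^{k-1}/(k-1)!) where N is the nilpotent superdiagonal part.

Assembling the blocks and conjugating back gives the entries of e^{tA} as shown above.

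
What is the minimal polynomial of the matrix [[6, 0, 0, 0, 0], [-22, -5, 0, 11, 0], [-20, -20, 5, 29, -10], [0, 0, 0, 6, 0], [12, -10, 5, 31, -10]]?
The characteristic polynomial factors as x(x - 6)^2(x + 5)^2. The minimal polynomial is ∏(x - λ)^{k_λ} where k_λ is the size of the largest Jordan block at λ.

For λ = -5: rank(A + 5I) = 3, and the largest Jordan block has size 1 (the smallest k with rank((A + 5I)^k) = rank((A + 5I)^(k+1))).
For λ = 0: rank(A) = 4, and the largest Jordan block has size 1 (the smallest k with rank(A^k) = rank(A^(k+1))).
For λ = 6: rank(A - 6I) = 3, and the largest Jordan block has size 1 (the smallest k with rank((A - 6I)^k) = rank((A - 6I)^(k+1))).

So m_A(x) = x(x - 6)(x + 5).

m_A(x) = x(x - 6)(x + 5)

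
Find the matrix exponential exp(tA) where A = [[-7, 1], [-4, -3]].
A has Jordan form J = [[-5, 1], [0, -5]] with A = PJP^{-1}, so e^{tA} = P e^{tJ} P^{-1}.

For a Jordan block J_k(λ), e^{tJ_k(λ)} = e^{λt} · (I + tN + t^2 N^2/2! + ... + t^{k-1} N^{k-1}/(k-1)!) where N is the nilpotent superdiagonal part.

Assembling the blocks and conjugating back gives the entries of e^{tA} as shown above.

e^{tA} = [[(1 - 2*t)*e^{-5*t}, t*e^{-5*t}], [-4*t*e^{-5*t}, (2*t + 1)*e^{-5*t}]]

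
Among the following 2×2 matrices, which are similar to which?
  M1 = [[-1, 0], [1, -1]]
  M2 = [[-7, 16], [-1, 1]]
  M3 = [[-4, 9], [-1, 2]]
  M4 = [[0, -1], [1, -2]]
Characteristic polynomials: χ_{M1} = (x + 1)^2, χ_{M2} = (x + 3)^2, χ_{M3} = (x + 1)^2, χ_{M4} = (x + 1)^2.

{M1, M3, M4}: invariant factors (x + 1)^2.

{M2}: invariant factors (x + 3)^2.

Matrices are similar if and only if their invariant-factor lists agree; the partition into similarity classes is {M1, M3, M4}, {M2}.

2 classes: {M1, M3, M4}, {M2}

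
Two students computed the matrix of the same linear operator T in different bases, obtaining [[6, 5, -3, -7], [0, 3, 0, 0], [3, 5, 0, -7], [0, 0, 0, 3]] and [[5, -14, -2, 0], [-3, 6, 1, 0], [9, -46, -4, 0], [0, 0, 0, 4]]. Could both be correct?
No.

trace(A) = 12 but trace(B) = 11. The trace is a similarity invariant, so A and B are not similar.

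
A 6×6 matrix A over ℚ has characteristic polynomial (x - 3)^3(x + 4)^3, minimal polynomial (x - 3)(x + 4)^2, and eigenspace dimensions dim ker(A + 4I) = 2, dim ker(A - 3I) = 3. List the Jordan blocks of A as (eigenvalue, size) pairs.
λ = -4: algebraic multiplicity 3 (exponent in χ_A), largest block size 2 (exponent in m_A), 2 blocks (geometric multiplicity). These force block sizes [2, 1].
λ = 3: algebraic multiplicity 3 (exponent in χ_A), largest block size 1 (exponent in m_A), 3 blocks (geometric multiplicity). These force block sizes [1, 1, 1].

Jordan blocks: (-4, 2), (-4, 1), (3, 1), (3, 1), (3, 1)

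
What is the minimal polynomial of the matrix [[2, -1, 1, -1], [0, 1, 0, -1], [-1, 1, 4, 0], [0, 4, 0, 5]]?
The characteristic polynomial factors as (x - 3)^4. The minimal polynomial is ∏(x - λ)^{k_λ} where k_λ is the size of the largest Jordan block at λ.

For λ = 3: rank(A - 3I) = 2, and the largest Jordan block has size 2 (the smallest k with rank((A - 3I)^k) = rank((A - 3I)^(k+1))).

So m_A(x) = (x - 3)^2.

m_A(x) = (x - 3)^2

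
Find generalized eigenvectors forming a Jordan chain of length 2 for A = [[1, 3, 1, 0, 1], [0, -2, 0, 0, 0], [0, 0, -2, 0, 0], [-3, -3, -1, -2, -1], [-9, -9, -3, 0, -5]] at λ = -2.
v_1 = [[0, 0, -1, -1, 2]]^T, v_2 = [[1, 0, 0, -1, -3]]^T

We seek v_1 ∈ ker((A + 2I)^2) \ ker(A + 2I), then set v_{i+1} = (A + 2I) v_i.

One such chain is v_1 = [[0, 0, -1, -1, 2]]^T, v_2 = [[1, 0, 0, -1, -3]]^T. Check: (A + 2I) v_2 = [[0, 0, 0, 0, 0]]^T = 0.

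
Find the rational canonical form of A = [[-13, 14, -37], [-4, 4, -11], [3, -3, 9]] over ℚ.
R = [[0, 0, 3], [1, 0, -1], [0, 1, 0]]

The invariant factors of A (the non-unit diagonal entries of the Smith normal form of xI - A over ℚ[x]) are x^3 + x - 3, each dividing the next. The characteristic polynomial is their product, x^3 + x - 3.

The rational canonical form is the block-diagonal matrix of companion matrices C(f_i):
R = [[0, 0, 3], [1, 0, -1], [0, 1, 0]].

Note the characteristic polynomial does not split into linear factors over ℚ, so A has no Jordan form over ℚ; the rational canonical form exists over any field.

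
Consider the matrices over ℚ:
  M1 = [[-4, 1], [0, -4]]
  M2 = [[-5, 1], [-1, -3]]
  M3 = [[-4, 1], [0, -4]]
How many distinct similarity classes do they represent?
Characteristic polynomials: χ_{M1} = (x + 4)^2, χ_{M2} = (x + 4)^2, χ_{M3} = (x + 4)^2.

{M1, M2, M3}: invariant factors (x + 4)^2.

Matrices are similar if and only if their invariant-factor lists agree; the partition into similarity classes is {M1, M2, M3}.

1 class: {M1, M2, M3}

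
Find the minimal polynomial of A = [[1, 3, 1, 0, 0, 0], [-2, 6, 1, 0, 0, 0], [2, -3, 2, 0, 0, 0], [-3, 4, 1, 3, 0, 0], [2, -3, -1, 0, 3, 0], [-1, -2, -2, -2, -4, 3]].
m_A(x) = (x - 3)^3

The characteristic polynomial factors as (x - 3)^6. The minimal polynomial is ∏(x - λ)^{k_λ} where k_λ is the size of the largest Jordan block at λ.

For λ = 3: rank(A - 3I) = 3, and the largest Jordan block has size 3 (the smallest k with rank((A - 3I)^k) = rank((A - 3I)^(k+1))).

So m_A(x) = (x - 3)^3.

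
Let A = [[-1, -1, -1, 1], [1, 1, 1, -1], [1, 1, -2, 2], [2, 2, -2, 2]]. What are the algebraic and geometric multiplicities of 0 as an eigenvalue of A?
algebraic multiplicity 4, geometric multiplicity 2

The characteristic polynomial is x^4, so the factor x appears with exponent 4: the algebraic multiplicity is 4.

rank(A) = 2, so the eigenspace has dimension 4 - 2 = 2: the geometric multiplicity is 2.

Since 2 < 4, A is not diagonalizable.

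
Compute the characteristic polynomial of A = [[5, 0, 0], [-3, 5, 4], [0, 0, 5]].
χ_A(x) = (x - 5)^3

xI - A = [[x - 5, 0, 0], [3, x - 5, -4], [0, 0, x - 5]].

Expanding det(xI - A) along the first row:
det(xI - A) = + (x - 5)·det([[x - 5, -4], [0, x - 5]]) - (0)·det([[3, -4], [0, x - 5]]) + (0)·det([[3, x - 5], [0, 0]]).

Evaluating gives χ_A(x) = x^3 - 15x^2 + 75x - 125 = (x - 5)^3.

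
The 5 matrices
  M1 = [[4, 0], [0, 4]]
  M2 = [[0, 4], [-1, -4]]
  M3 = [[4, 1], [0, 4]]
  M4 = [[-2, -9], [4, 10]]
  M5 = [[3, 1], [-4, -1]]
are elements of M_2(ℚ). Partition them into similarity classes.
Characteristic polynomials: χ_{M1} = (x - 4)^2, χ_{M2} = (x + 2)^2, χ_{M3} = (x - 4)^2, χ_{M4} = (x - 4)^2, χ_{M5} = (x - 1)^2.

{M1}: invariant factors x - 4, x - 4.

{M2}: invariant factors (x + 2)^2.

{M3, M4}: invariant factors (x - 4)^2.

{M5}: invariant factors (x - 1)^2.

Matrices are similar if and only if their invariant-factor lists agree; the partition into similarity classes is {M1}, {M2}, {M3, M4}, {M5}.

4 classes: {M1}, {M2}, {M3, M4}, {M5}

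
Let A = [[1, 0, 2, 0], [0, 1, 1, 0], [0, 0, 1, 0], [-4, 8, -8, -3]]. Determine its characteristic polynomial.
xI - A = [[x - 1, 0, -2, 0], [0, x - 1, -1, 0], [0, 0, x - 1, 0], [4, -8, 8, x + 3]].

Expanding det(xI - A) along the first row:
det(xI - A) = + (x - 1)·det([[x - 1, -1, 0], [0, x - 1, 0], [-8, 8, x + 3]]) - (0)·det([[0, -1, 0], [0, x - 1, 0], [4, 8, x + 3]]) + (-2)·det([[0, x - 1, 0], [0, 0, 0], [4, -8, x + 3]]) - (0)·det([[0, x - 1, -1], [0, 0, x - 1], [4, -8, 8]]).

Evaluating gives χ_A(x) = x^4 - 6x^2 + 8x - 3 = (x - 1)^3(x + 3).

χ_A(x) = (x - 1)^3(x + 3)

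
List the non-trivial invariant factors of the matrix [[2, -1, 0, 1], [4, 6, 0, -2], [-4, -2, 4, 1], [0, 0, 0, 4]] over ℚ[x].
The Jordan structure of A has elementary divisors (x - 4)^2, (x - 4)^2. Arranging the block sizes at each eigenvalue in decreasing order and taking row products gives the invariant factors.

Invariant factors (smallest first, each dividing the next): (x - 4)^2, (x - 4)^2.

Check: the last factor (x - 4)^2 is the minimal polynomial, and the product (x - 4)^4 is the characteristic polynomial.

(x - 4)^2, (x - 4)^2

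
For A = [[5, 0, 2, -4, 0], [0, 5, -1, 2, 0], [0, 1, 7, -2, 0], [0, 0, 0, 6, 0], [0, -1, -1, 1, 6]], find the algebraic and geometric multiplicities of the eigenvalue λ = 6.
algebraic multiplicity 4, geometric multiplicity 2

The characteristic polynomial is (x - 6)^4(x - 5), so the factor x - 6 appears with exponent 4: the algebraic multiplicity is 4.

rank(A - 6I) = 3, so the eigenspace has dimension 5 - 3 = 2: the geometric multiplicity is 2.

Since 2 < 4, A is not diagonalizable.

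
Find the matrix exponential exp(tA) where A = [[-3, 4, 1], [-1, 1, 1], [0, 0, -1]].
e^{tA} = [[(1 - 2*t)*e^{-t}, 4*t*e^{-t}, t*(t + 1)*e^{-t}], [-t*e^{-t}, (2*t + 1)*e^{-t}, t*(t + 2)*e^{-t}/2], [0, 0, e^{-t}]]

A has Jordan form J = [[-1, 1, 0], [0, -1, 1], [0, 0, -1]] with A = PJP^{-1}, so e^{tA} = P e^{tJ} P^{-1}.

For a Jordan block J_k(λ), e^{tJ_k(λ)} = e^{λt} · (I + tN + t^2 N^2/2! + ... + t^{k-1} N^{k-1}/(k-1)!) where N is the nilpotent superdiagonal part.

Assembling the blocks and conjugating back gives the entries of e^{tA} as shown above.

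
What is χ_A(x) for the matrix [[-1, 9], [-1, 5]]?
χ_A(x) = (x - 2)^2

xI - A = [[x + 1, -9], [1, x - 5]].

Expanding det(xI - A) along the first row:
det(xI - A) = + (x + 1)·det([[x - 5]]) - (-9)·det([[1]]).

Evaluating gives χ_A(x) = x^2 - 4x + 4 = (x - 2)^2.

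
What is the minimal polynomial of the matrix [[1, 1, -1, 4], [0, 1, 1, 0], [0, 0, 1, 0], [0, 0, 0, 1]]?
m_A(x) = (x - 1)^3

The characteristic polynomial factors as (x - 1)^4. The minimal polynomial is ∏(x - λ)^{k_λ} where k_λ is the size of the largest Jordan block at λ.

For λ = 1: rank(A - I) = 2, and the largest Jordan block has size 3 (the smallest k with rank((A - I)^k) = rank((A - I)^(k+1))).

So m_A(x) = (x - 1)^3.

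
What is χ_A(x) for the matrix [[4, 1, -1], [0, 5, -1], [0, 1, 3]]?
χ_A(x) = (x - 4)^3

xI - A = [[x - 4, -1, 1], [0, x - 5, 1], [0, -1, x - 3]].

Expanding det(xI - A) along the first row:
det(xI - A) = + (x - 4)·det([[x - 5, 1], [-1, x - 3]]) - (-1)·det([[0, 1], [0, x - 3]]) + (1)·det([[0, x - 5], [0, -1]]).

Evaluating gives χ_A(x) = x^3 - 12x^2 + 48x - 64 = (x - 4)^3.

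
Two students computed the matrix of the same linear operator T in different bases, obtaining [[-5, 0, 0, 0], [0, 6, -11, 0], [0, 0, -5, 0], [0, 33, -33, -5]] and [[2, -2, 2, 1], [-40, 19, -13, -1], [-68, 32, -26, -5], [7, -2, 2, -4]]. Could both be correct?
Both have characteristic polynomial (x - 6)(x + 5)^3, but the minimal polynomial of A is (x - 6)(x + 5) while the minimal polynomial of B is (x - 6)(x + 5)^2. The minimal polynomial is a similarity invariant, so A and B are not similar.

No.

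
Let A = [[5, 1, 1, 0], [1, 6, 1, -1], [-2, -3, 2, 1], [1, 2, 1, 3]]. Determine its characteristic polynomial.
χ_A(x) = (x - 4)^4

xI - A = [[x - 5, -1, -1, 0], [-1, x - 6, -1, 1], [2, 3, x - 2, -1], [-1, -2, -1, x - 3]].

Expanding det(xI - A) along the first row:
det(xI - A) = + (x - 5)·det([[x - 6, -1, 1], [3, x - 2, -1], [-2, -1, x - 3]]) - (-1)·det([[-1, -1, 1], [2, x - 2, -1], [-1, -1, x - 3]]) + (-1)·det([[-1, x - 6, 1], [2, 3, -1], [-1, -2, x - 3]]) - (0)·det([[-1, x - 6, -1], [2, 3, x - 2], [-1, -2, -1]]).

Evaluating gives χ_A(x) = x^4 - 16x^3 + 96x^2 - 256x + 256 = (x - 4)^4.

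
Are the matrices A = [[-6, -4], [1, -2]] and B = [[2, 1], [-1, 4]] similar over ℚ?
No.

trace(A) = -8 but trace(B) = 6. The trace is a similarity invariant, so A and B are not similar.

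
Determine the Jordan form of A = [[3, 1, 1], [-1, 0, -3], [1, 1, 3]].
J = [[2, 1, 0], [0, 2, 1], [0, 0, 2]]

The characteristic polynomial is det(xI - A) = (x - 2)^3, so the eigenvalues are 2 (algebraic multiplicity 3).

For λ = 2: rank(A - 2I) = 2, rank((A - 2I)^2) = 1, rank((A - 2I)^3) = 0. The eigenspace has dimension 3 - 2 = 1, so there is 1 Jordan block; the rank sequence gives block sizes [3].

Assembling the blocks gives the Jordan form J above.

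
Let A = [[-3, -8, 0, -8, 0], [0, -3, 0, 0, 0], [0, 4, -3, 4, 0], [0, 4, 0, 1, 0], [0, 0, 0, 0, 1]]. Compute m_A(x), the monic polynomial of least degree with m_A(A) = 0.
The characteristic polynomial factors as (x - 1)^2(x + 3)^3. The minimal polynomial is ∏(x - λ)^{k_λ} where k_λ is the size of the largest Jordan block at λ.

For λ = -3: rank(A + 3I) = 2, and the largest Jordan block has size 1 (the smallest k with rank((A + 3I)^k) = rank((A + 3I)^(k+1))).
For λ = 1: rank(A - I) = 3, and the largest Jordan block has size 1 (the smallest k with rank((A - I)^k) = rank((A - I)^(k+1))).

So m_A(x) = (x - 1)(x + 3).

m_A(x) = (x - 1)(x + 3)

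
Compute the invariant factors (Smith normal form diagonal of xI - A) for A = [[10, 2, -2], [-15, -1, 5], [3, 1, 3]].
x - 4, (x - 4)^2

The Jordan structure of A has elementary divisors (x - 4)^2, (x - 4). Arranging the block sizes at each eigenvalue in decreasing order and taking row products gives the invariant factors.

Invariant factors (smallest first, each dividing the next): x - 4, (x - 4)^2.

Check: the last factor (x - 4)^2 is the minimal polynomial, and the product (x - 4)^3 is the characteristic polynomial.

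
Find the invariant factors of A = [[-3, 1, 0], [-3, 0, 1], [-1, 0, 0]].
(x + 1)^3

The Jordan structure of A has elementary divisors (x + 1)^3. Arranging the block sizes at each eigenvalue in decreasing order and taking row products gives the invariant factors.

Invariant factors (smallest first, each dividing the next): (x + 1)^3.

Check: the last factor (x + 1)^3 is the minimal polynomial, and the product (x + 1)^3 is the characteristic polynomial.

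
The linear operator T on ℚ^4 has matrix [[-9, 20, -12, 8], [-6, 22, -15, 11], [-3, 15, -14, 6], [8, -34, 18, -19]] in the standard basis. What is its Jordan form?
The characteristic polynomial is det(xI - A) = (x + 5)^4, so the eigenvalues are -5 (algebraic multiplicity 4).

For λ = -5: rank(A + 5I) = 2, rank((A + 5I)^2) = 1, rank((A + 5I)^3) = 0. The eigenspace has dimension 4 - 2 = 2, so there are 2 Jordan blocks; the rank sequence gives block sizes [3, 1].

Assembling the blocks gives the Jordan form J above.

J = [[-5, 1, 0, 0], [0, -5, 1, 0], [0, 0, -5, 0], [0, 0, 0, -5]]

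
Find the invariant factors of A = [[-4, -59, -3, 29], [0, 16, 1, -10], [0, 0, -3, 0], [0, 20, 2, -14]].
(x - 6)(x + 3)(x + 4)^2

The Jordan structure of A has elementary divisors (x + 4)^2, (x + 3), (x - 6). Arranging the block sizes at each eigenvalue in decreasing order and taking row products gives the invariant factors.

Invariant factors (smallest first, each dividing the next): (x - 6)(x + 3)(x + 4)^2.

Check: the last factor (x - 6)(x + 3)(x + 4)^2 is the minimal polynomial, and the product (x - 6)(x + 3)(x + 4)^2 is the characteristic polynomial.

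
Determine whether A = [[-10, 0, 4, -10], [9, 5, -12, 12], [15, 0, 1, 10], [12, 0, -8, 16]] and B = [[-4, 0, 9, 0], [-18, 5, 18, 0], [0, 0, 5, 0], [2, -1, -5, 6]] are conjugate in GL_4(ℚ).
Two matrices over a field are similar if and only if they have the same invariant factors.

Both A and B have characteristic polynomial (x - 6)(x - 5)^2(x + 4) and minimal polynomial (x - 6)(x - 5)(x + 4). Computing further, both have invariant factors x - 5, (x - 6)(x - 5)(x + 4). Hence A and B are similar.

Yes.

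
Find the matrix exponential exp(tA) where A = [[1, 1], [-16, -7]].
e^{tA} = [[(4*t + 1)*e^{-3*t}, t*e^{-3*t}], [-16*t*e^{-3*t}, (1 - 4*t)*e^{-3*t}]]

A has Jordan form J = [[-3, 1], [0, -3]] with A = PJP^{-1}, so e^{tA} = P e^{tJ} P^{-1}.

For a Jordan block J_k(λ), e^{tJ_k(λ)} = e^{λt} · (I + tN + t^2 N^2/2! + ... + t^{k-1} N^{k-1}/(k-1)!) where N is the nilpotent superdiagonal part.

Assembling the blocks and conjugating back gives the entries of e^{tA} as shown above.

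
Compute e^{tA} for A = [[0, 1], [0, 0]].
A has Jordan form J = [[0, 1], [0, 0]] with A = PJP^{-1}, so e^{tA} = P e^{tJ} P^{-1}.

For a Jordan block J_k(λ), e^{tJ_k(λ)} = e^{λt} · (I + tN + t^2 N^2/2! + ... + t^{k-1} N^{k-1}/(k-1)!) where N is the nilpotent superdiagonal part.

Assembling the blocks and conjugating back gives the entries of e^{tA} as shown above.

e^{tA} = [[1, t], [0, 1]]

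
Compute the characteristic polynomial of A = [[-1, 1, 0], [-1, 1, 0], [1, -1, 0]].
xI - A = [[x + 1, -1, 0], [1, x - 1, 0], [-1, 1, x]].

Expanding det(xI - A) along the first row:
det(xI - A) = + (x + 1)·det([[x - 1, 0], [1, x]]) - (-1)·det([[1, 0], [-1, x]]) + (0)·det([[1, x - 1], [-1, 1]]).

Evaluating gives χ_A(x) = x^3.

χ_A(x) = x^3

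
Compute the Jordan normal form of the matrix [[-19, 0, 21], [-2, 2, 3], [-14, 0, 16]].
The characteristic polynomial is det(xI - A) = (x - 2)^2(x + 5), so the eigenvalues are -5 (algebraic multiplicity 1), 2 (algebraic multiplicity 2).

For λ = -5: algebraic multiplicity 1 gives one 1×1 block.

For λ = 2: rank(A - 2I) = 2, rank((A - 2I)^2) = 1. The eigenspace has dimension 3 - 2 = 1, so there is 1 Jordan block; the rank sequence gives block sizes [2].

Assembling the blocks gives the Jordan form J above.

J = [[-5, 0, 0], [0, 2, 1], [0, 0, 2]]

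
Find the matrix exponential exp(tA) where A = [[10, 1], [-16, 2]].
e^{tA} = [[(4*t + 1)*e^{6*t}, t*e^{6*t}], [-16*t*e^{6*t}, (1 - 4*t)*e^{6*t}]]

A has Jordan form J = [[6, 1], [0, 6]] with A = PJP^{-1}, so e^{tA} = P e^{tJ} P^{-1}.

For a Jordan block J_k(λ), e^{tJ_k(λ)} = e^{λt} · (I + tN + t^2 N^2/2! + ... + t^{k-1} N^{k-1}/(k-1)!) where N is the nilpotent superdiagonal part.

Assembling the blocks and conjugating back gives the entries of e^{tA} as shown above.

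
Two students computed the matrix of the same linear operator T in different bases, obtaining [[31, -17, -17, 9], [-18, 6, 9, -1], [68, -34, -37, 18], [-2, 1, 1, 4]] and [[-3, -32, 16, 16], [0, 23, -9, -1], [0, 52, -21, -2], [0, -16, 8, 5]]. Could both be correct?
Yes.

Two matrices over a field are similar if and only if they have the same invariant factors.

Both A and B have characteristic polynomial (x - 5)^2(x + 3)^2 and minimal polynomial (x - 5)^2(x + 3). Computing further, both have invariant factors x + 3, (x - 5)^2(x + 3). Hence A and B are similar.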